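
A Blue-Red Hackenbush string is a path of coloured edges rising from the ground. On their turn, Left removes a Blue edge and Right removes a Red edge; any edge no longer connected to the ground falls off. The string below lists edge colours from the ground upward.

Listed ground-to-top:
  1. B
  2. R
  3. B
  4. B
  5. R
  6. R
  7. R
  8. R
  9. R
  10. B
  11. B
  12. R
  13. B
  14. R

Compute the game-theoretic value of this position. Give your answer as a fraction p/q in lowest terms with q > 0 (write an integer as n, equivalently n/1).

value(B) = { 0 |  } — 1
value(BR) = { 0 | 1 } — 1/2
value(BRB) = { 0,1/2 | 1 } — 3/4
value(BRBB) = { 0,1/2,3/4 | 1 } — 7/8
value(BRBBR) = { 0,1/2,3/4 | 7/8,1 } — 13/16
value(BRBBRR) = { 0,1/2,3/4 | 13/16,7/8,1 } — 25/32
value(BRBBRRR) = { 0,1/2,3/4 | 25/32,13/16,7/8,1 } — 49/64
value(BRBBRRRR) = { 0,1/2,3/4 | 49/64,25/32,13/16,7/8,1 } — 97/128
value(BRBBRRRRR) = { 0,1/2,3/4 | 97/128,49/64,25/32,13/16,7/8,1 } — 193/256
value(BRBBRRRRRB) = { 0,1/2,3/4,193/256 | 97/128,49/64,25/32,13/16,7/8,1 } — 387/512
value(BRBBRRRRRBB) = { 0,1/2,3/4,193/256,387/512 | 97/128,49/64,25/32,13/16,7/8,1 } — 775/1024
value(BRBBRRRRRBBR) = { 0,1/2,3/4,193/256,387/512 | 775/1024,97/128,49/64,25/32,13/16,7/8,1 } — 1549/2048
value(BRBBRRRRRBBRB) = { 0,1/2,3/4,193/256,387/512,1549/2048 | 775/1024,97/128,49/64,25/32,13/16,7/8,1 } — 3099/4096
value(BRBBRRRRRBBRBR) = { 0,1/2,3/4,193/256,387/512,1549/2048 | 3099/4096,775/1024,97/128,49/64,25/32,13/16,7/8,1 } — 6197/8192

6197/8192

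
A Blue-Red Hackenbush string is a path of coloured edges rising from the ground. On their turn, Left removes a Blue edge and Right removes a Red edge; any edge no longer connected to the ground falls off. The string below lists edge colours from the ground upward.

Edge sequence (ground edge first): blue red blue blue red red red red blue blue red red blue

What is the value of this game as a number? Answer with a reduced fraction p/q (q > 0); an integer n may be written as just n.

b: Left { 0 }, Right { · } => simplest 1
br: Left { 0 }, Right { 1 } => simplest 1/2
brb: Left { 0, 1/2 }, Right { 1 } => simplest 3/4
brbb: Left { 0, 1/2, 3/4 }, Right { 1 } => simplest 7/8
brbbr: Left { 0, 1/2, 3/4 }, Right { 7/8, 1 } => simplest 13/16
brbbrr: Left { 0, 1/2, 3/4 }, Right { 13/16, 7/8, 1 } => simplest 25/32
brbbrrr: Left { 0, 1/2, 3/4 }, Right { 25/32, 13/16, 7/8, 1 } => simplest 49/64
brbbrrrr: Left { 0, 1/2, 3/4 }, Right { 49/64, 25/32, 13/16, 7/8, 1 } => simplest 97/128
brbbrrrrb: Left { 0, 1/2, 3/4, 97/128 }, Right { 49/64, 25/32, 13/16, 7/8, 1 } => simplest 195/256
brbbrrrrbb: Left { 0, 1/2, 3/4, 97/128, 195/256 }, Right { 49/64, 25/32, 13/16, 7/8, 1 } => simplest 391/512
brbbrrrrbbr: Left { 0, 1/2, 3/4, 97/128, 195/256 }, Right { 391/512, 49/64, 25/32, 13/16, 7/8, 1 } => simplest 781/1024
brbbrrrrbbrr: Left { 0, 1/2, 3/4, 97/128, 195/256 }, Right { 781/1024, 391/512, 49/64, 25/32, 13/16, 7/8, 1 } => simplest 1561/2048
brbbrrrrbbrrb: Left { 0, 1/2, 3/4, 97/128, 195/256, 1561/2048 }, Right { 781/1024, 391/512, 49/64, 25/32, 13/16, 7/8, 1 } => simplest 3123/4096

3123/4096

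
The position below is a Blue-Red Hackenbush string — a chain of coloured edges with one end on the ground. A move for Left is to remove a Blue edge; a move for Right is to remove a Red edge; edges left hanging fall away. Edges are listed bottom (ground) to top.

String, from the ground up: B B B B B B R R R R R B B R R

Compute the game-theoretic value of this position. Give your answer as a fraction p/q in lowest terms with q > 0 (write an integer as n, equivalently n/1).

value_1 [B]  L=[0]  R=[(no moves)]  so 1
value_2 [BB]  L=[0; 1]  R=[(no moves)]  so 2
value_3 [BBB]  L=[0; 1; 2]  R=[(no moves)]  so 3
value_4 [BBBB]  L=[0; 1; 2; 3]  R=[(no moves)]  so 4
value_5 [BBBBB]  L=[0; 1; 2; 3; 4]  R=[(no moves)]  so 5
value_6 [BBBBBB]  L=[0; 1; 2; 3; 4; 5]  R=[(no moves)]  so 6
value_7 [BBBBBBR]  L=[0; 1; 2; 3; 4; 5]  R=[6]  so 11/2
value_8 [BBBBBBRR]  L=[0; 1; 2; 3; 4; 5]  R=[11/2; 6]  so 21/4
value_9 [BBBBBBRRR]  L=[0; 1; 2; 3; 4; 5]  R=[21/4; 11/2; 6]  so 41/8
value_10 [BBBBBBRRRR]  L=[0; 1; 2; 3; 4; 5]  R=[41/8; 21/4; 11/2; 6]  so 81/16
value_11 [BBBBBBRRRRR]  L=[0; 1; 2; 3; 4; 5]  R=[81/16; 41/8; 21/4; 11/2; 6]  so 161/32
value_12 [BBBBBBRRRRRB]  L=[0; 1; 2; 3; 4; 5; 161/32]  R=[81/16; 41/8; 21/4; 11/2; 6]  so 323/64
value_13 [BBBBBBRRRRRBB]  L=[0; 1; 2; 3; 4; 5; 161/32; 323/64]  R=[81/16; 41/8; 21/4; 11/2; 6]  so 647/128
value_14 [BBBBBBRRRRRBBR]  L=[0; 1; 2; 3; 4; 5; 161/32; 323/64]  R=[647/128; 81/16; 41/8; 21/4; 11/2; 6]  so 1293/256
value_15 [BBBBBBRRRRRBBRR]  L=[0; 1; 2; 3; 4; 5; 161/32; 323/64]  R=[1293/256; 647/128; 81/16; 41/8; 21/4; 11/2; 6]  so 2585/512

2585/512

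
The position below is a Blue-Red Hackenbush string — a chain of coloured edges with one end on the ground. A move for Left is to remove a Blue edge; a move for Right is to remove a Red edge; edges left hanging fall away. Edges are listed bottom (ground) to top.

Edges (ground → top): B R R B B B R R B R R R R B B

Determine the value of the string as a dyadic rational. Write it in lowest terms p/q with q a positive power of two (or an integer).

7303/16384

edge 1 of 15 (B): { 0 | none } = 1
edge 2 of 15 (R): { 0 | 1 } = 1/2
edge 3 of 15 (R): { 0 | 1/2 1 } = 1/4
edge 4 of 15 (B): { 0 1/4 | 1/2 1 } = 3/8
edge 5 of 15 (B): { 0 1/4 3/8 | 1/2 1 } = 7/16
edge 6 of 15 (B): { 0 1/4 3/8 7/16 | 1/2 1 } = 15/32
edge 7 of 15 (R): { 0 1/4 3/8 7/16 | 15/32 1/2 1 } = 29/64
edge 8 of 15 (R): { 0 1/4 3/8 7/16 | 29/64 15/32 1/2 1 } = 57/128
edge 9 of 15 (B): { 0 1/4 3/8 7/16 57/128 | 29/64 15/32 1/2 1 } = 115/256
edge 10 of 15 (R): { 0 1/4 3/8 7/16 57/128 | 115/256 29/64 15/32 1/2 1 } = 229/512
edge 11 of 15 (R): { 0 1/4 3/8 7/16 57/128 | 229/512 115/256 29/64 15/32 1/2 1 } = 457/1024
edge 12 of 15 (R): { 0 1/4 3/8 7/16 57/128 | 457/1024 229/512 115/256 29/64 15/32 1/2 1 } = 913/2048
edge 13 of 15 (R): { 0 1/4 3/8 7/16 57/128 | 913/2048 457/1024 229/512 115/256 29/64 15/32 1/2 1 } = 1825/4096
edge 14 of 15 (B): { 0 1/4 3/8 7/16 57/128 1825/4096 | 913/2048 457/1024 229/512 115/256 29/64 15/32 1/2 1 } = 3651/8192
edge 15 of 15 (B): { 0 1/4 3/8 7/16 57/128 1825/4096 3651/8192 | 913/2048 457/1024 229/512 115/256 29/64 15/32 1/2 1 } = 7303/16384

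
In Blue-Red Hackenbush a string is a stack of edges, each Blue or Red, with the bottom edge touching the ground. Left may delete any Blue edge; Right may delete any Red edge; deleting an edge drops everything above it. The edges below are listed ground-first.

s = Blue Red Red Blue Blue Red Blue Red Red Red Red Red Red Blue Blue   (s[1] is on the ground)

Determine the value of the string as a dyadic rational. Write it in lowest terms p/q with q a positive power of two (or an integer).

6663/16384

v_1 [B]  L=[0]  R=[(no moves)]  gives 1
v_2 [BR]  L=[0]  R=[1]  gives 1/2
v_3 [BRR]  L=[0]  R=[1/2; 1]  gives 1/4
v_4 [BRRB]  L=[0; 1/4]  R=[1/2; 1]  gives 3/8
v_5 [BRRBB]  L=[0; 1/4; 3/8]  R=[1/2; 1]  gives 7/16
v_6 [BRRBBR]  L=[0; 1/4; 3/8]  R=[7/16; 1/2; 1]  gives 13/32
v_7 [BRRBBRB]  L=[0; 1/4; 3/8; 13/32]  R=[7/16; 1/2; 1]  gives 27/64
v_8 [BRRBBRBR]  L=[0; 1/4; 3/8; 13/32]  R=[27/64; 7/16; 1/2; 1]  gives 53/128
v_9 [BRRBBRBRR]  L=[0; 1/4; 3/8; 13/32]  R=[53/128; 27/64; 7/16; 1/2; 1]  gives 105/256
v_10 [BRRBBRBRRR]  L=[0; 1/4; 3/8; 13/32]  R=[105/256; 53/128; 27/64; 7/16; 1/2; 1]  gives 209/512
v_11 [BRRBBRBRRRR]  L=[0; 1/4; 3/8; 13/32]  R=[209/512; 105/256; 53/128; 27/64; 7/16; 1/2; 1]  gives 417/1024
v_12 [BRRBBRBRRRRR]  L=[0; 1/4; 3/8; 13/32]  R=[417/1024; 209/512; 105/256; 53/128; 27/64; 7/16; 1/2; 1]  gives 833/2048
v_13 [BRRBBRBRRRRRR]  L=[0; 1/4; 3/8; 13/32]  R=[833/2048; 417/1024; 209/512; 105/256; 53/128; 27/64; 7/16; 1/2; 1]  gives 1665/4096
v_14 [BRRBBRBRRRRRRB]  L=[0; 1/4; 3/8; 13/32; 1665/4096]  R=[833/2048; 417/1024; 209/512; 105/256; 53/128; 27/64; 7/16; 1/2; 1]  gives 3331/8192
v_15 [BRRBBRBRRRRRRBB]  L=[0; 1/4; 3/8; 13/32; 1665/4096; 3331/8192]  R=[833/2048; 417/1024; 209/512; 105/256; 53/128; 27/64; 7/16; 1/2; 1]  gives 6663/16384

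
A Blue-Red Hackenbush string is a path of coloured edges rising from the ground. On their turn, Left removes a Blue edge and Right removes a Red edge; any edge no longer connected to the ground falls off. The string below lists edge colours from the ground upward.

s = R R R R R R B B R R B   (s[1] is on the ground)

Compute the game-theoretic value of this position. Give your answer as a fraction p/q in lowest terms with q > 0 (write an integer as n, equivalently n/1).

-173/32

step 1: add R to get R; options L={ (no moves) } R={ 0 } -> -1
step 2: add R to get RR; options L={ (no moves) } R={ -1,0 } -> -2
step 3: add R to get RRR; options L={ (no moves) } R={ -2,-1,0 } -> -3
step 4: add R to get RRRR; options L={ (no moves) } R={ -3,-2,-1,0 } -> -4
step 5: add R to get RRRRR; options L={ (no moves) } R={ -4,-3,-2,-1,0 } -> -5
step 6: add R to get RRRRRR; options L={ (no moves) } R={ -5,-4,-3,-2,-1,0 } -> -6
step 7: add B to get RRRRRRB; options L={ -6 } R={ -5,-4,-3,-2,-1,0 } -> -11/2
step 8: add B to get RRRRRRBB; options L={ -6,-11/2 } R={ -5,-4,-3,-2,-1,0 } -> -21/4
step 9: add R to get RRRRRRBBR; options L={ -6,-11/2 } R={ -21/4,-5,-4,-3,-2,-1,0 } -> -43/8
step 10: add R to get RRRRRRBBRR; options L={ -6,-11/2 } R={ -43/8,-21/4,-5,-4,-3,-2,-1,0 } -> -87/16
step 11: add B to get RRRRRRBBRRB; options L={ -6,-11/2,-87/16 } R={ -43/8,-21/4,-5,-4,-3,-2,-1,0 } -> -173/32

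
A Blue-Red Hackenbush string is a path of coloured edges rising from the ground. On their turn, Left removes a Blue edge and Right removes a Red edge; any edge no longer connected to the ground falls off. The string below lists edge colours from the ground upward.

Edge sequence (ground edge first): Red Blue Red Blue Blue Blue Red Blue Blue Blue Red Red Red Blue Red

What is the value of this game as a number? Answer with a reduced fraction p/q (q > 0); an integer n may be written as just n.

edge 1 of 15 (Red): { — | 0 } gives -1
edge 2 of 15 (Blue): { -1 | 0 } gives -1/2
edge 3 of 15 (Red): { -1 | -1/2,0 } gives -3/4
edge 4 of 15 (Blue): { -1,-3/4 | -1/2,0 } gives -5/8
edge 5 of 15 (Blue): { -1,-3/4,-5/8 | -1/2,0 } gives -9/16
edge 6 of 15 (Blue): { -1,-3/4,-5/8,-9/16 | -1/2,0 } gives -17/32
edge 7 of 15 (Red): { -1,-3/4,-5/8,-9/16 | -17/32,-1/2,0 } gives -35/64
edge 8 of 15 (Blue): { -1,-3/4,-5/8,-9/16,-35/64 | -17/32,-1/2,0 } gives -69/128
edge 9 of 15 (Blue): { -1,-3/4,-5/8,-9/16,-35/64,-69/128 | -17/32,-1/2,0 } gives -137/256
edge 10 of 15 (Blue): { -1,-3/4,-5/8,-9/16,-35/64,-69/128,-137/256 | -17/32,-1/2,0 } gives -273/512
edge 11 of 15 (Red): { -1,-3/4,-5/8,-9/16,-35/64,-69/128,-137/256 | -273/512,-17/32,-1/2,0 } gives -547/1024
edge 12 of 15 (Red): { -1,-3/4,-5/8,-9/16,-35/64,-69/128,-137/256 | -547/1024,-273/512,-17/32,-1/2,0 } gives -1095/2048
edge 13 of 15 (Red): { -1,-3/4,-5/8,-9/16,-35/64,-69/128,-137/256 | -1095/2048,-547/1024,-273/512,-17/32,-1/2,0 } gives -2191/4096
edge 14 of 15 (Blue): { -1,-3/4,-5/8,-9/16,-35/64,-69/128,-137/256,-2191/4096 | -1095/2048,-547/1024,-273/512,-17/32,-1/2,0 } gives -4381/8192
edge 15 of 15 (Red): { -1,-3/4,-5/8,-9/16,-35/64,-69/128,-137/256,-2191/4096 | -4381/8192,-1095/2048,-547/1024,-273/512,-17/32,-1/2,0 } gives -8763/16384

-8763/16384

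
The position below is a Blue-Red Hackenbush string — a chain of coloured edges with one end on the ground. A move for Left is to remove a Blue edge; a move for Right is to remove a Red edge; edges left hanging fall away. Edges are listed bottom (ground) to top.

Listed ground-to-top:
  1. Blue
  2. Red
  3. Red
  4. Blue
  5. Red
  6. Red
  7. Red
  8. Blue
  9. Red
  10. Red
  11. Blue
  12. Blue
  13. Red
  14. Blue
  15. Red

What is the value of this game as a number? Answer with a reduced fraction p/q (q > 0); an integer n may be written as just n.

B: Left { 0 }, Right { · } gives simplest 1
BR: Left { 0 }, Right { 1 } gives simplest 1/2
BRR: Left { 0 }, Right { 1/2, 1 } gives simplest 1/4
BRRB: Left { 0, 1/4 }, Right { 1/2, 1 } gives simplest 3/8
BRRBR: Left { 0, 1/4 }, Right { 3/8, 1/2, 1 } gives simplest 5/16
BRRBRR: Left { 0, 1/4 }, Right { 5/16, 3/8, 1/2, 1 } gives simplest 9/32
BRRBRRR: Left { 0, 1/4 }, Right { 9/32, 5/16, 3/8, 1/2, 1 } gives simplest 17/64
BRRBRRRB: Left { 0, 1/4, 17/64 }, Right { 9/32, 5/16, 3/8, 1/2, 1 } gives simplest 35/128
BRRBRRRBR: Left { 0, 1/4, 17/64 }, Right { 35/128, 9/32, 5/16, 3/8, 1/2, 1 } gives simplest 69/256
BRRBRRRBRR: Left { 0, 1/4, 17/64 }, Right { 69/256, 35/128, 9/32, 5/16, 3/8, 1/2, 1 } gives simplest 137/512
BRRBRRRBRRB: Left { 0, 1/4, 17/64, 137/512 }, Right { 69/256, 35/128, 9/32, 5/16, 3/8, 1/2, 1 } gives simplest 275/1024
BRRBRRRBRRBB: Left { 0, 1/4, 17/64, 137/512, 275/1024 }, Right { 69/256, 35/128, 9/32, 5/16, 3/8, 1/2, 1 } gives simplest 551/2048
BRRBRRRBRRBBR: Left { 0, 1/4, 17/64, 137/512, 275/1024 }, Right { 551/2048, 69/256, 35/128, 9/32, 5/16, 3/8, 1/2, 1 } gives simplest 1101/4096
BRRBRRRBRRBBRB: Left { 0, 1/4, 17/64, 137/512, 275/1024, 1101/4096 }, Right { 551/2048, 69/256, 35/128, 9/32, 5/16, 3/8, 1/2, 1 } gives simplest 2203/8192
BRRBRRRBRRBBRBR: Left { 0, 1/4, 17/64, 137/512, 275/1024, 1101/4096 }, Right { 2203/8192, 551/2048, 69/256, 35/128, 9/32, 5/16, 3/8, 1/2, 1 } gives simplest 4405/16384

4405/16384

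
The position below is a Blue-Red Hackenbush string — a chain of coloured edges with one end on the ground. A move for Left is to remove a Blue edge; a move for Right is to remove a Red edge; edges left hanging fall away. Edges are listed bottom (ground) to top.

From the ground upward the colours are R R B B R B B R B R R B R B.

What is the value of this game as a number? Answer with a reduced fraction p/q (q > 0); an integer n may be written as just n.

G(R) = { — | 0 } gives -1
G(RR) = { — | -1, 0 } gives -2
G(RRB) = { -2 | -1, 0 } gives -3/2
G(RRBB) = { -2, -3/2 | -1, 0 } gives -5/4
G(RRBBR) = { -2, -3/2 | -5/4, -1, 0 } gives -11/8
G(RRBBRB) = { -2, -3/2, -11/8 | -5/4, -1, 0 } gives -21/16
G(RRBBRBB) = { -2, -3/2, -11/8, -21/16 | -5/4, -1, 0 } gives -41/32
G(RRBBRBBR) = { -2, -3/2, -11/8, -21/16 | -41/32, -5/4, -1, 0 } gives -83/64
G(RRBBRBBRB) = { -2, -3/2, -11/8, -21/16, -83/64 | -41/32, -5/4, -1, 0 } gives -165/128
G(RRBBRBBRBR) = { -2, -3/2, -11/8, -21/16, -83/64 | -165/128, -41/32, -5/4, -1, 0 } gives -331/256
G(RRBBRBBRBRR) = { -2, -3/2, -11/8, -21/16, -83/64 | -331/256, -165/128, -41/32, -5/4, -1, 0 } gives -663/512
G(RRBBRBBRBRRB) = { -2, -3/2, -11/8, -21/16, -83/64, -663/512 | -331/256, -165/128, -41/32, -5/4, -1, 0 } gives -1325/1024
G(RRBBRBBRBRRBR) = { -2, -3/2, -11/8, -21/16, -83/64, -663/512 | -1325/1024, -331/256, -165/128, -41/32, -5/4, -1, 0 } gives -2651/2048
G(RRBBRBBRBRRBRB) = { -2, -3/2, -11/8, -21/16, -83/64, -663/512, -2651/2048 | -1325/1024, -331/256, -165/128, -41/32, -5/4, -1, 0 } gives -5301/4096

-5301/4096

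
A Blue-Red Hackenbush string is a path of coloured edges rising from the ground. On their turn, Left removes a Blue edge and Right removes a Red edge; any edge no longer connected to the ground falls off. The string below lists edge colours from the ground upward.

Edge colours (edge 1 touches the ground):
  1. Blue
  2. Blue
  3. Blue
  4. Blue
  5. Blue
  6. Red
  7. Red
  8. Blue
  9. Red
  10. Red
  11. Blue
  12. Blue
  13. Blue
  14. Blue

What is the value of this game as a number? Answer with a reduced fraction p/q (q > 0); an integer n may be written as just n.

edge 1 of 14 (Blue): { 0 |  } ⇒ 1
edge 2 of 14 (Blue): { 0 1 |  } ⇒ 2
edge 3 of 14 (Blue): { 0 1 2 |  } ⇒ 3
edge 4 of 14 (Blue): { 0 1 2 3 |  } ⇒ 4
edge 5 of 14 (Blue): { 0 1 2 3 4 |  } ⇒ 5
edge 6 of 14 (Red): { 0 1 2 3 4 | 5 } ⇒ 9/2
edge 7 of 14 (Red): { 0 1 2 3 4 | 9/2 5 } ⇒ 17/4
edge 8 of 14 (Blue): { 0 1 2 3 4 17/4 | 9/2 5 } ⇒ 35/8
edge 9 of 14 (Red): { 0 1 2 3 4 17/4 | 35/8 9/2 5 } ⇒ 69/16
edge 10 of 14 (Red): { 0 1 2 3 4 17/4 | 69/16 35/8 9/2 5 } ⇒ 137/32
edge 11 of 14 (Blue): { 0 1 2 3 4 17/4 137/32 | 69/16 35/8 9/2 5 } ⇒ 275/64
edge 12 of 14 (Blue): { 0 1 2 3 4 17/4 137/32 275/64 | 69/16 35/8 9/2 5 } ⇒ 551/128
edge 13 of 14 (Blue): { 0 1 2 3 4 17/4 137/32 275/64 551/128 | 69/16 35/8 9/2 5 } ⇒ 1103/256
edge 14 of 14 (Blue): { 0 1 2 3 4 17/4 137/32 275/64 551/128 1103/256 | 69/16 35/8 9/2 5 } ⇒ 2207/512

2207/512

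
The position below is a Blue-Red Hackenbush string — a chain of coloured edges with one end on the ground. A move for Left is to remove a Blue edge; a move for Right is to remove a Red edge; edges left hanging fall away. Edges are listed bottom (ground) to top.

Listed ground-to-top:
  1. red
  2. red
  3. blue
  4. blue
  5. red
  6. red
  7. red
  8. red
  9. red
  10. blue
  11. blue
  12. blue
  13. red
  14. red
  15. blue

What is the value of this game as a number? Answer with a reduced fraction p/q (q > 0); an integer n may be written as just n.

step 1: add red to get r; options L={  } R={ 0 } = -1
step 2: add red to get rr; options L={  } R={ -1, 0 } = -2
step 3: add blue to get rrb; options L={ -2 } R={ -1, 0 } = -3/2
step 4: add blue to get rrbb; options L={ -2, -3/2 } R={ -1, 0 } = -5/4
step 5: add red to get rrbbr; options L={ -2, -3/2 } R={ -5/4, -1, 0 } = -11/8
step 6: add red to get rrbbrr; options L={ -2, -3/2 } R={ -11/8, -5/4, -1, 0 } = -23/16
step 7: add red to get rrbbrrr; options L={ -2, -3/2 } R={ -23/16, -11/8, -5/4, -1, 0 } = -47/32
step 8: add red to get rrbbrrrr; options L={ -2, -3/2 } R={ -47/32, -23/16, -11/8, -5/4, -1, 0 } = -95/64
step 9: add red to get rrbbrrrrr; options L={ -2, -3/2 } R={ -95/64, -47/32, -23/16, -11/8, -5/4, -1, 0 } = -191/128
step 10: add blue to get rrbbrrrrrb; options L={ -2, -3/2, -191/128 } R={ -95/64, -47/32, -23/16, -11/8, -5/4, -1, 0 } = -381/256
step 11: add blue to get rrbbrrrrrbb; options L={ -2, -3/2, -191/128, -381/256 } R={ -95/64, -47/32, -23/16, -11/8, -5/4, -1, 0 } = -761/512
step 12: add blue to get rrbbrrrrrbbb; options L={ -2, -3/2, -191/128, -381/256, -761/512 } R={ -95/64, -47/32, -23/16, -11/8, -5/4, -1, 0 } = -1521/1024
step 13: add red to get rrbbrrrrrbbbr; options L={ -2, -3/2, -191/128, -381/256, -761/512 } R={ -1521/1024, -95/64, -47/32, -23/16, -11/8, -5/4, -1, 0 } = -3043/2048
step 14: add red to get rrbbrrrrrbbbrr; options L={ -2, -3/2, -191/128, -381/256, -761/512 } R={ -3043/2048, -1521/1024, -95/64, -47/32, -23/16, -11/8, -5/4, -1, 0 } = -6087/4096
step 15: add blue to get rrbbrrrrrbbbrrb; options L={ -2, -3/2, -191/128, -381/256, -761/512, -6087/4096 } R={ -3043/2048, -1521/1024, -95/64, -47/32, -23/16, -11/8, -5/4, -1, 0 } = -12173/8192

-12173/8192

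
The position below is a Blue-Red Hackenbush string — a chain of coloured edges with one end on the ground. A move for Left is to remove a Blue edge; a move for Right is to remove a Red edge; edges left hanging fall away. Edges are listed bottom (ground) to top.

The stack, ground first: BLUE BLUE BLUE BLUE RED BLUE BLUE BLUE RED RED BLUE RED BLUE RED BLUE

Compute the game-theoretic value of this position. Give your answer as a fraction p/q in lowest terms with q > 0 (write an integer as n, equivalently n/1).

Build g(s[:k]) for k = 1..15, string s = BLUE BLUE BLUE BLUE RED BLUE BLUE BLUE RED RED BLUE RED BLUE RED BLUE.
step 1: add BLUE to get B; options L={ 0 } R={ none } — 1
step 2: add BLUE to get BB; options L={ 0,1 } R={ none } — 2
step 3: add BLUE to get BBB; options L={ 0,1,2 } R={ none } — 3
step 4: add BLUE to get BBBB; options L={ 0,1,2,3 } R={ none } — 4
step 5: add RED to get BBBBR; options L={ 0,1,2,3 } R={ 4 } — 7/2
step 6: add BLUE to get BBBBRB; options L={ 0,1,2,3,7/2 } R={ 4 } — 15/4
step 7: add BLUE to get BBBBRBB; options L={ 0,1,2,3,7/2,15/4 } R={ 4 } — 31/8
step 8: add BLUE to get BBBBRBBB; options L={ 0,1,2,3,7/2,15/4,31/8 } R={ 4 } — 63/16
step 9: add RED to get BBBBRBBBR; options L={ 0,1,2,3,7/2,15/4,31/8 } R={ 63/16,4 } — 125/32
step 10: add RED to get BBBBRBBBRR; options L={ 0,1,2,3,7/2,15/4,31/8 } R={ 125/32,63/16,4 } — 249/64
step 11: add BLUE to get BBBBRBBBRRB; options L={ 0,1,2,3,7/2,15/4,31/8,249/64 } R={ 125/32,63/16,4 } — 499/128
step 12: add RED to get BBBBRBBBRRBR; options L={ 0,1,2,3,7/2,15/4,31/8,249/64 } R={ 499/128,125/32,63/16,4 } — 997/256
step 13: add BLUE to get BBBBRBBBRRBRB; options L={ 0,1,2,3,7/2,15/4,31/8,249/64,997/256 } R={ 499/128,125/32,63/16,4 } — 1995/512
step 14: add RED to get BBBBRBBBRRBRBR; options L={ 0,1,2,3,7/2,15/4,31/8,249/64,997/256 } R={ 1995/512,499/128,125/32,63/16,4 } — 3989/1024
step 15: add BLUE to get BBBBRBBBRRBRBRB; options L={ 0,1,2,3,7/2,15/4,31/8,249/64,997/256,3989/1024 } R={ 1995/512,499/128,125/32,63/16,4 } — 7979/2048

7979/2048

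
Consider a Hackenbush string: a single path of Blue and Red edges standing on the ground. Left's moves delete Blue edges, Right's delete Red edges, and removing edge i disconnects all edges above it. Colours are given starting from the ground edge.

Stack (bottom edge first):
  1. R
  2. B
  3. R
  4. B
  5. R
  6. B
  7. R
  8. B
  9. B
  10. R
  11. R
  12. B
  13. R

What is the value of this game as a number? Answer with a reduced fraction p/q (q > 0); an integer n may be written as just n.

-2715/4096

step 1: add R to get R; options L={ — } R={ 0 } -> -1
step 2: add B to get RB; options L={ -1 } R={ 0 } -> -1/2
step 3: add R to get RBR; options L={ -1 } R={ -1/2,0 } -> -3/4
step 4: add B to get RBRB; options L={ -1,-3/4 } R={ -1/2,0 } -> -5/8
step 5: add R to get RBRBR; options L={ -1,-3/4 } R={ -5/8,-1/2,0 } -> -11/16
step 6: add B to get RBRBRB; options L={ -1,-3/4,-11/16 } R={ -5/8,-1/2,0 } -> -21/32
step 7: add R to get RBRBRBR; options L={ -1,-3/4,-11/16 } R={ -21/32,-5/8,-1/2,0 } -> -43/64
step 8: add B to get RBRBRBRB; options L={ -1,-3/4,-11/16,-43/64 } R={ -21/32,-5/8,-1/2,0 } -> -85/128
step 9: add B to get RBRBRBRBB; options L={ -1,-3/4,-11/16,-43/64,-85/128 } R={ -21/32,-5/8,-1/2,0 } -> -169/256
step 10: add R to get RBRBRBRBBR; options L={ -1,-3/4,-11/16,-43/64,-85/128 } R={ -169/256,-21/32,-5/8,-1/2,0 } -> -339/512
step 11: add R to get RBRBRBRBBRR; options L={ -1,-3/4,-11/16,-43/64,-85/128 } R={ -339/512,-169/256,-21/32,-5/8,-1/2,0 } -> -679/1024
step 12: add B to get RBRBRBRBBRRB; options L={ -1,-3/4,-11/16,-43/64,-85/128,-679/1024 } R={ -339/512,-169/256,-21/32,-5/8,-1/2,0 } -> -1357/2048
step 13: add R to get RBRBRBRBBRRBR; options L={ -1,-3/4,-11/16,-43/64,-85/128,-679/1024 } R={ -1357/2048,-339/512,-169/256,-21/32,-5/8,-1/2,0 } -> -2715/4096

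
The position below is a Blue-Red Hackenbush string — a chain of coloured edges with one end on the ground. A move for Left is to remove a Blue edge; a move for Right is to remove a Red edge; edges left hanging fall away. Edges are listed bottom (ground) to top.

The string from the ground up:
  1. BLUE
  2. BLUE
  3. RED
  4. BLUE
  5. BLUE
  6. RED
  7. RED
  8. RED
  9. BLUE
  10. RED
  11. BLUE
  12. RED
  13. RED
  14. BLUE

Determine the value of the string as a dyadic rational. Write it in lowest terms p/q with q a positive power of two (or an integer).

step 1: add BLUE to get B; options L={ 0 } R={ · } = 1
step 2: add BLUE to get BB; options L={ 0, 1 } R={ · } = 2
step 3: add RED to get BBR; options L={ 0, 1 } R={ 2 } = 3/2
step 4: add BLUE to get BBRB; options L={ 0, 1, 3/2 } R={ 2 } = 7/4
step 5: add BLUE to get BBRBB; options L={ 0, 1, 3/2, 7/4 } R={ 2 } = 15/8
step 6: add RED to get BBRBBR; options L={ 0, 1, 3/2, 7/4 } R={ 15/8, 2 } = 29/16
step 7: add RED to get BBRBBRR; options L={ 0, 1, 3/2, 7/4 } R={ 29/16, 15/8, 2 } = 57/32
step 8: add RED to get BBRBBRRR; options L={ 0, 1, 3/2, 7/4 } R={ 57/32, 29/16, 15/8, 2 } = 113/64
step 9: add BLUE to get BBRBBRRRB; options L={ 0, 1, 3/2, 7/4, 113/64 } R={ 57/32, 29/16, 15/8, 2 } = 227/128
step 10: add RED to get BBRBBRRRBR; options L={ 0, 1, 3/2, 7/4, 113/64 } R={ 227/128, 57/32, 29/16, 15/8, 2 } = 453/256
step 11: add BLUE to get BBRBBRRRBRB; options L={ 0, 1, 3/2, 7/4, 113/64, 453/256 } R={ 227/128, 57/32, 29/16, 15/8, 2 } = 907/512
step 12: add RED to get BBRBBRRRBRBR; options L={ 0, 1, 3/2, 7/4, 113/64, 453/256 } R={ 907/512, 227/128, 57/32, 29/16, 15/8, 2 } = 1813/1024
step 13: add RED to get BBRBBRRRBRBRR; options L={ 0, 1, 3/2, 7/4, 113/64, 453/256 } R={ 1813/1024, 907/512, 227/128, 57/32, 29/16, 15/8, 2 } = 3625/2048
step 14: add BLUE to get BBRBBRRRBRBRRB; options L={ 0, 1, 3/2, 7/4, 113/64, 453/256, 3625/2048 } R={ 1813/1024, 907/512, 227/128, 57/32, 29/16, 15/8, 2 } = 7251/4096

7251/4096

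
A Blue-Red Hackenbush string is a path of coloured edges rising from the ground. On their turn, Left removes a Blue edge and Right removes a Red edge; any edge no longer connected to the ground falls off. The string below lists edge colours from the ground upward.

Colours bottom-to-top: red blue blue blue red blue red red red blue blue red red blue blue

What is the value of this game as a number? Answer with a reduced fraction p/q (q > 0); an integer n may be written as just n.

-2969/16384

Prefix values for red blue blue blue red blue red red red blue blue red red blue blue via {L|R} + simplicity:
val(r) = { — | 0 } = -1
val(rb) = { -1 | 0 } = -1/2
val(rbb) = { -1; -1/2 | 0 } = -1/4
val(rbbb) = { -1; -1/2; -1/4 | 0 } = -1/8
val(rbbbr) = { -1; -1/2; -1/4 | -1/8; 0 } = -3/16
val(rbbbrb) = { -1; -1/2; -1/4; -3/16 | -1/8; 0 } = -5/32
val(rbbbrbr) = { -1; -1/2; -1/4; -3/16 | -5/32; -1/8; 0 } = -11/64
val(rbbbrbrr) = { -1; -1/2; -1/4; -3/16 | -11/64; -5/32; -1/8; 0 } = -23/128
val(rbbbrbrrr) = { -1; -1/2; -1/4; -3/16 | -23/128; -11/64; -5/32; -1/8; 0 } = -47/256
val(rbbbrbrrrb) = { -1; -1/2; -1/4; -3/16; -47/256 | -23/128; -11/64; -5/32; -1/8; 0 } = -93/512
val(rbbbrbrrrbb) = { -1; -1/2; -1/4; -3/16; -47/256; -93/512 | -23/128; -11/64; -5/32; -1/8; 0 } = -185/1024
val(rbbbrbrrrbbr) = { -1; -1/2; -1/4; -3/16; -47/256; -93/512 | -185/1024; -23/128; -11/64; -5/32; -1/8; 0 } = -371/2048
val(rbbbrbrrrbbrr) = { -1; -1/2; -1/4; -3/16; -47/256; -93/512 | -371/2048; -185/1024; -23/128; -11/64; -5/32; -1/8; 0 } = -743/4096
val(rbbbrbrrrbbrrb) = { -1; -1/2; -1/4; -3/16; -47/256; -93/512; -743/4096 | -371/2048; -185/1024; -23/128; -11/64; -5/32; -1/8; 0 } = -1485/8192
val(rbbbrbrrrbbrrbb) = { -1; -1/2; -1/4; -3/16; -47/256; -93/512; -743/4096; -1485/8192 | -371/2048; -185/1024; -23/128; -11/64; -5/32; -1/8; 0 } = -2969/16384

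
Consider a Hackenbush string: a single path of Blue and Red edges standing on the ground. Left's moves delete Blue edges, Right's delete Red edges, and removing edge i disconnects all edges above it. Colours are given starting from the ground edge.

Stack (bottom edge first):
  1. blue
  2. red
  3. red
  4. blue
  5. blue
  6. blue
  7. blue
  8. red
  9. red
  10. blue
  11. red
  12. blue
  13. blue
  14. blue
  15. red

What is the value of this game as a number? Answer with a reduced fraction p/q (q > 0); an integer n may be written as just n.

edge 1 of 15 (blue): { 0 | none } -> 1
edge 2 of 15 (red): { 0 | 1 } -> 1/2
edge 3 of 15 (red): { 0 | 1/2,1 } -> 1/4
edge 4 of 15 (blue): { 0,1/4 | 1/2,1 } -> 3/8
edge 5 of 15 (blue): { 0,1/4,3/8 | 1/2,1 } -> 7/16
edge 6 of 15 (blue): { 0,1/4,3/8,7/16 | 1/2,1 } -> 15/32
edge 7 of 15 (blue): { 0,1/4,3/8,7/16,15/32 | 1/2,1 } -> 31/64
edge 8 of 15 (red): { 0,1/4,3/8,7/16,15/32 | 31/64,1/2,1 } -> 61/128
edge 9 of 15 (red): { 0,1/4,3/8,7/16,15/32 | 61/128,31/64,1/2,1 } -> 121/256
edge 10 of 15 (blue): { 0,1/4,3/8,7/16,15/32,121/256 | 61/128,31/64,1/2,1 } -> 243/512
edge 11 of 15 (red): { 0,1/4,3/8,7/16,15/32,121/256 | 243/512,61/128,31/64,1/2,1 } -> 485/1024
edge 12 of 15 (blue): { 0,1/4,3/8,7/16,15/32,121/256,485/1024 | 243/512,61/128,31/64,1/2,1 } -> 971/2048
edge 13 of 15 (blue): { 0,1/4,3/8,7/16,15/32,121/256,485/1024,971/2048 | 243/512,61/128,31/64,1/2,1 } -> 1943/4096
edge 14 of 15 (blue): { 0,1/4,3/8,7/16,15/32,121/256,485/1024,971/2048,1943/4096 | 243/512,61/128,31/64,1/2,1 } -> 3887/8192
edge 15 of 15 (red): { 0,1/4,3/8,7/16,15/32,121/256,485/1024,971/2048,1943/4096 | 3887/8192,243/512,61/128,31/64,1/2,1 } -> 7773/16384

7773/16384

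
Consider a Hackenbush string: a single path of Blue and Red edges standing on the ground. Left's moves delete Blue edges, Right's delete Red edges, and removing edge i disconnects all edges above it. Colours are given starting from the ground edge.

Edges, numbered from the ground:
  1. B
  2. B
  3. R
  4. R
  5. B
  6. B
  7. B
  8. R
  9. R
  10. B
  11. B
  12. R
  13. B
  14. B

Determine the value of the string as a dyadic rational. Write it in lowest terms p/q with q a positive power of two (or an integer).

5943/4096

Recurse on prefixes of the 14-edge string B B R R B B B R R B B R B B:
step 1: add B to get B; options L={ 0 } R={ none } — 1
step 2: add B to get BB; options L={ 0; 1 } R={ none } — 2
step 3: add R to get BBR; options L={ 0; 1 } R={ 2 } — 3/2
step 4: add R to get BBRR; options L={ 0; 1 } R={ 3/2; 2 } — 5/4
step 5: add B to get BBRRB; options L={ 0; 1; 5/4 } R={ 3/2; 2 } — 11/8
step 6: add B to get BBRRBB; options L={ 0; 1; 5/4; 11/8 } R={ 3/2; 2 } — 23/16
step 7: add B to get BBRRBBB; options L={ 0; 1; 5/4; 11/8; 23/16 } R={ 3/2; 2 } — 47/32
step 8: add R to get BBRRBBBR; options L={ 0; 1; 5/4; 11/8; 23/16 } R={ 47/32; 3/2; 2 } — 93/64
step 9: add R to get BBRRBBBRR; options L={ 0; 1; 5/4; 11/8; 23/16 } R={ 93/64; 47/32; 3/2; 2 } — 185/128
step 10: add B to get BBRRBBBRRB; options L={ 0; 1; 5/4; 11/8; 23/16; 185/128 } R={ 93/64; 47/32; 3/2; 2 } — 371/256
step 11: add B to get BBRRBBBRRBB; options L={ 0; 1; 5/4; 11/8; 23/16; 185/128; 371/256 } R={ 93/64; 47/32; 3/2; 2 } — 743/512
step 12: add R to get BBRRBBBRRBBR; options L={ 0; 1; 5/4; 11/8; 23/16; 185/128; 371/256 } R={ 743/512; 93/64; 47/32; 3/2; 2 } — 1485/1024
step 13: add B to get BBRRBBBRRBBRB; options L={ 0; 1; 5/4; 11/8; 23/16; 185/128; 371/256; 1485/1024 } R={ 743/512; 93/64; 47/32; 3/2; 2 } — 2971/2048
step 14: add B to get BBRRBBBRRBBRBB; options L={ 0; 1; 5/4; 11/8; 23/16; 185/128; 371/256; 1485/1024; 2971/2048 } R={ 743/512; 93/64; 47/32; 3/2; 2 } — 5943/4096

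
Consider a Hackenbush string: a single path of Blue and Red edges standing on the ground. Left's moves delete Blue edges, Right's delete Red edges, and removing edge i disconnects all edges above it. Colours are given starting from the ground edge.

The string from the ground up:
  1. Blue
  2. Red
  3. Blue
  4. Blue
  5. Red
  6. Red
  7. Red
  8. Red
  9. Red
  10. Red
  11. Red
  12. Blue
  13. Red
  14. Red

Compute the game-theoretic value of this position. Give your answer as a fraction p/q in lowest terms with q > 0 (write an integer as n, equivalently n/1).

6153/8192

step 1: add Blue to get B; options L={ 0 } R={ none } so 1
step 2: add Red to get BR; options L={ 0 } R={ 1 } so 1/2
step 3: add Blue to get BRB; options L={ 0 1/2 } R={ 1 } so 3/4
step 4: add Blue to get BRBB; options L={ 0 1/2 3/4 } R={ 1 } so 7/8
step 5: add Red to get BRBBR; options L={ 0 1/2 3/4 } R={ 7/8 1 } so 13/16
step 6: add Red to get BRBBRR; options L={ 0 1/2 3/4 } R={ 13/16 7/8 1 } so 25/32
step 7: add Red to get BRBBRRR; options L={ 0 1/2 3/4 } R={ 25/32 13/16 7/8 1 } so 49/64
step 8: add Red to get BRBBRRRR; options L={ 0 1/2 3/4 } R={ 49/64 25/32 13/16 7/8 1 } so 97/128
step 9: add Red to get BRBBRRRRR; options L={ 0 1/2 3/4 } R={ 97/128 49/64 25/32 13/16 7/8 1 } so 193/256
step 10: add Red to get BRBBRRRRRR; options L={ 0 1/2 3/4 } R={ 193/256 97/128 49/64 25/32 13/16 7/8 1 } so 385/512
step 11: add Red to get BRBBRRRRRRR; options L={ 0 1/2 3/4 } R={ 385/512 193/256 97/128 49/64 25/32 13/16 7/8 1 } so 769/1024
step 12: add Blue to get BRBBRRRRRRRB; options L={ 0 1/2 3/4 769/1024 } R={ 385/512 193/256 97/128 49/64 25/32 13/16 7/8 1 } so 1539/2048
step 13: add Red to get BRBBRRRRRRRBR; options L={ 0 1/2 3/4 769/1024 } R={ 1539/2048 385/512 193/256 97/128 49/64 25/32 13/16 7/8 1 } so 3077/4096
step 14: add Red to get BRBBRRRRRRRBRR; options L={ 0 1/2 3/4 769/1024 } R={ 3077/4096 1539/2048 385/512 193/256 97/128 49/64 25/32 13/16 7/8 1 } so 6153/8192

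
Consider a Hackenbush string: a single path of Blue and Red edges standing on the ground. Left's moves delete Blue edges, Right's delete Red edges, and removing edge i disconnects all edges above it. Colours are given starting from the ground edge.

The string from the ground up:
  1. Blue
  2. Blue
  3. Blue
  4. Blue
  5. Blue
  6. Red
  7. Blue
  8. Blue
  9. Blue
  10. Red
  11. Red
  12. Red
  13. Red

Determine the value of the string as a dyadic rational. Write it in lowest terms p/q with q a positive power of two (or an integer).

1 of 13 · B · max L 0 · min R +∞ → 1
2 of 13 · BB · max L 1 · min R +∞ → 2
3 of 13 · BBB · max L 2 · min R +∞ → 3
4 of 13 · BBBB · max L 3 · min R +∞ → 4
5 of 13 · BBBBB · max L 4 · min R +∞ → 5
6 of 13 · BBBBBR · max L 4 · min R 5 → 9/2
7 of 13 · BBBBBRB · max L 9/2 · min R 5 → 19/4
8 of 13 · BBBBBRBB · max L 19/4 · min R 5 → 39/8
9 of 13 · BBBBBRBBB · max L 39/8 · min R 5 → 79/16
10 of 13 · BBBBBRBBBR · max L 39/8 · min R 79/16 → 157/32
11 of 13 · BBBBBRBBBRR · max L 39/8 · min R 157/32 → 313/64
12 of 13 · BBBBBRBBBRRR · max L 39/8 · min R 313/64 → 625/128
13 of 13 · BBBBBRBBBRRRR · max L 39/8 · min R 625/128 → 1249/256

1249/256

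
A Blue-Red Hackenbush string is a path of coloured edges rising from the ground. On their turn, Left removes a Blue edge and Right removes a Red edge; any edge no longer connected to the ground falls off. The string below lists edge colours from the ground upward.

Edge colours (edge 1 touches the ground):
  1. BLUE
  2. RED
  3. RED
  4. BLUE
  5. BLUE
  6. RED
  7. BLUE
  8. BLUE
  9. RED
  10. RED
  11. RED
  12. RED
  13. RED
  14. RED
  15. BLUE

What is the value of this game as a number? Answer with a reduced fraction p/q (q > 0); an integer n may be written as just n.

6915/16384

B: Left { 0 }, Right { (no moves) } so simplest 1
BR: Left { 0 }, Right { 1 } so simplest 1/2
BRR: Left { 0 }, Right { 1/2,1 } so simplest 1/4
BRRB: Left { 0,1/4 }, Right { 1/2,1 } so simplest 3/8
BRRBB: Left { 0,1/4,3/8 }, Right { 1/2,1 } so simplest 7/16
BRRBBR: Left { 0,1/4,3/8 }, Right { 7/16,1/2,1 } so simplest 13/32
BRRBBRB: Left { 0,1/4,3/8,13/32 }, Right { 7/16,1/2,1 } so simplest 27/64
BRRBBRBB: Left { 0,1/4,3/8,13/32,27/64 }, Right { 7/16,1/2,1 } so simplest 55/128
BRRBBRBBR: Left { 0,1/4,3/8,13/32,27/64 }, Right { 55/128,7/16,1/2,1 } so simplest 109/256
BRRBBRBBRR: Left { 0,1/4,3/8,13/32,27/64 }, Right { 109/256,55/128,7/16,1/2,1 } so simplest 217/512
BRRBBRBBRRR: Left { 0,1/4,3/8,13/32,27/64 }, Right { 217/512,109/256,55/128,7/16,1/2,1 } so simplest 433/1024
BRRBBRBBRRRR: Left { 0,1/4,3/8,13/32,27/64 }, Right { 433/1024,217/512,109/256,55/128,7/16,1/2,1 } so simplest 865/2048
BRRBBRBBRRRRR: Left { 0,1/4,3/8,13/32,27/64 }, Right { 865/2048,433/1024,217/512,109/256,55/128,7/16,1/2,1 } so simplest 1729/4096
BRRBBRBBRRRRRR: Left { 0,1/4,3/8,13/32,27/64 }, Right { 1729/4096,865/2048,433/1024,217/512,109/256,55/128,7/16,1/2,1 } so simplest 3457/8192
BRRBBRBBRRRRRRB: Left { 0,1/4,3/8,13/32,27/64,3457/8192 }, Right { 1729/4096,865/2048,433/1024,217/512,109/256,55/128,7/16,1/2,1 } so simplest 6915/16384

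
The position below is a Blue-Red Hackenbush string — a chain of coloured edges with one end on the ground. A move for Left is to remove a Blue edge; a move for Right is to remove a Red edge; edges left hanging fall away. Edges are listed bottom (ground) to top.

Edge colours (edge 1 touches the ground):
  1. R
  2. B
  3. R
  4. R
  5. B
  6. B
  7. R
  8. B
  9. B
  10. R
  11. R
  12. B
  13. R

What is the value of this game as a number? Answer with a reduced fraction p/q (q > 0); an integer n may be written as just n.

g(R) = { (no moves) | 0 } = -1
g(RB) = { -1 | 0 } = -1/2
g(RBR) = { -1 | -1/2 0 } = -3/4
g(RBRR) = { -1 | -3/4 -1/2 0 } = -7/8
g(RBRRB) = { -1 -7/8 | -3/4 -1/2 0 } = -13/16
g(RBRRBB) = { -1 -7/8 -13/16 | -3/4 -1/2 0 } = -25/32
g(RBRRBBR) = { -1 -7/8 -13/16 | -25/32 -3/4 -1/2 0 } = -51/64
g(RBRRBBRB) = { -1 -7/8 -13/16 -51/64 | -25/32 -3/4 -1/2 0 } = -101/128
g(RBRRBBRBB) = { -1 -7/8 -13/16 -51/64 -101/128 | -25/32 -3/4 -1/2 0 } = -201/256
g(RBRRBBRBBR) = { -1 -7/8 -13/16 -51/64 -101/128 | -201/256 -25/32 -3/4 -1/2 0 } = -403/512
g(RBRRBBRBBRR) = { -1 -7/8 -13/16 -51/64 -101/128 | -403/512 -201/256 -25/32 -3/4 -1/2 0 } = -807/1024
g(RBRRBBRBBRRB) = { -1 -7/8 -13/16 -51/64 -101/128 -807/1024 | -403/512 -201/256 -25/32 -3/4 -1/2 0 } = -1613/2048
g(RBRRBBRBBRRBR) = { -1 -7/8 -13/16 -51/64 -101/128 -807/1024 | -1613/2048 -403/512 -201/256 -25/32 -3/4 -1/2 0 } = -3227/4096

-3227/4096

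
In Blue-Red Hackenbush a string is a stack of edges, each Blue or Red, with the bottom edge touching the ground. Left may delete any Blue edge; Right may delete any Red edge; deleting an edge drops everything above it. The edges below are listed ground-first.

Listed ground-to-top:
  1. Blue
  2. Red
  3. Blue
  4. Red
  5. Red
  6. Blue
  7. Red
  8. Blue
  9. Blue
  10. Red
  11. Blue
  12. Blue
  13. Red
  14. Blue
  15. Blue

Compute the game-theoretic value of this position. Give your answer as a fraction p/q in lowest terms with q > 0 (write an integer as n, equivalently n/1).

9655/16384

B: Left { 0 }, Right { ∅ } => simplest 1
BR: Left { 0 }, Right { 1 } => simplest 1/2
BRB: Left { 0 1/2 }, Right { 1 } => simplest 3/4
BRBR: Left { 0 1/2 }, Right { 3/4 1 } => simplest 5/8
BRBRR: Left { 0 1/2 }, Right { 5/8 3/4 1 } => simplest 9/16
BRBRRB: Left { 0 1/2 9/16 }, Right { 5/8 3/4 1 } => simplest 19/32
BRBRRBR: Left { 0 1/2 9/16 }, Right { 19/32 5/8 3/4 1 } => simplest 37/64
BRBRRBRB: Left { 0 1/2 9/16 37/64 }, Right { 19/32 5/8 3/4 1 } => simplest 75/128
BRBRRBRBB: Left { 0 1/2 9/16 37/64 75/128 }, Right { 19/32 5/8 3/4 1 } => simplest 151/256
BRBRRBRBBR: Left { 0 1/2 9/16 37/64 75/128 }, Right { 151/256 19/32 5/8 3/4 1 } => simplest 301/512
BRBRRBRBBRB: Left { 0 1/2 9/16 37/64 75/128 301/512 }, Right { 151/256 19/32 5/8 3/4 1 } => simplest 603/1024
BRBRRBRBBRBB: Left { 0 1/2 9/16 37/64 75/128 301/512 603/1024 }, Right { 151/256 19/32 5/8 3/4 1 } => simplest 1207/2048
BRBRRBRBBRBBR: Left { 0 1/2 9/16 37/64 75/128 301/512 603/1024 }, Right { 1207/2048 151/256 19/32 5/8 3/4 1 } => simplest 2413/4096
BRBRRBRBBRBBRB: Left { 0 1/2 9/16 37/64 75/128 301/512 603/1024 2413/4096 }, Right { 1207/2048 151/256 19/32 5/8 3/4 1 } => simplest 4827/8192
BRBRRBRBBRBBRBB: Left { 0 1/2 9/16 37/64 75/128 301/512 603/1024 2413/4096 4827/8192 }, Right { 1207/2048 151/256 19/32 5/8 3/4 1 } => simplest 9655/16384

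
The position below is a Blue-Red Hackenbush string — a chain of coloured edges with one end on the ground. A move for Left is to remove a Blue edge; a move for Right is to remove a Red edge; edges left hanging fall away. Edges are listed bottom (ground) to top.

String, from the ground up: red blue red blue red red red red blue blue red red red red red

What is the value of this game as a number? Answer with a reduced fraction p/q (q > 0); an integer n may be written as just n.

Prefix values for red blue red blue red red red red blue blue red red red red red via {L|R} + simplicity:
value(r) = { · | 0 } ⇒ -1
value(rb) = { -1 | 0 } ⇒ -1/2
value(rbr) = { -1 | -1/2,0 } ⇒ -3/4
value(rbrb) = { -1,-3/4 | -1/2,0 } ⇒ -5/8
value(rbrbr) = { -1,-3/4 | -5/8,-1/2,0 } ⇒ -11/16
value(rbrbrr) = { -1,-3/4 | -11/16,-5/8,-1/2,0 } ⇒ -23/32
value(rbrbrrr) = { -1,-3/4 | -23/32,-11/16,-5/8,-1/2,0 } ⇒ -47/64
value(rbrbrrrr) = { -1,-3/4 | -47/64,-23/32,-11/16,-5/8,-1/2,0 } ⇒ -95/128
value(rbrbrrrrb) = { -1,-3/4,-95/128 | -47/64,-23/32,-11/16,-5/8,-1/2,0 } ⇒ -189/256
value(rbrbrrrrbb) = { -1,-3/4,-95/128,-189/256 | -47/64,-23/32,-11/16,-5/8,-1/2,0 } ⇒ -377/512
value(rbrbrrrrbbr) = { -1,-3/4,-95/128,-189/256 | -377/512,-47/64,-23/32,-11/16,-5/8,-1/2,0 } ⇒ -755/1024
value(rbrbrrrrbbrr) = { -1,-3/4,-95/128,-189/256 | -755/1024,-377/512,-47/64,-23/32,-11/16,-5/8,-1/2,0 } ⇒ -1511/2048
value(rbrbrrrrbbrrr) = { -1,-3/4,-95/128,-189/256 | -1511/2048,-755/1024,-377/512,-47/64,-23/32,-11/16,-5/8,-1/2,0 } ⇒ -3023/4096
value(rbrbrrrrbbrrrr) = { -1,-3/4,-95/128,-189/256 | -3023/4096,-1511/2048,-755/1024,-377/512,-47/64,-23/32,-11/16,-5/8,-1/2,0 } ⇒ -6047/8192
value(rbrbrrrrbbrrrrr) = { -1,-3/4,-95/128,-189/256 | -6047/8192,-3023/4096,-1511/2048,-755/1024,-377/512,-47/64,-23/32,-11/16,-5/8,-1/2,0 } ⇒ -12095/16384

-12095/16384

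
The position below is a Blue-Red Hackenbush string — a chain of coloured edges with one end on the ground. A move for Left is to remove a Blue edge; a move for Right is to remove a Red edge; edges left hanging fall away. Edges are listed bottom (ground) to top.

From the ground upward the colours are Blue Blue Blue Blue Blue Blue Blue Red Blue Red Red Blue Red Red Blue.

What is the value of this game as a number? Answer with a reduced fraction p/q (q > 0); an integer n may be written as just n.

1683/256

Build value(s[:k]) for k = 1..15, string s = Blue Blue Blue Blue Blue Blue Blue Red Blue Red Red Blue Red Red Blue.
step 1: add Blue to get B; options L={ 0 } R={  } → 1
step 2: add Blue to get BB; options L={ 0,1 } R={  } → 2
step 3: add Blue to get BBB; options L={ 0,1,2 } R={  } → 3
step 4: add Blue to get BBBB; options L={ 0,1,2,3 } R={  } → 4
step 5: add Blue to get BBBBB; options L={ 0,1,2,3,4 } R={  } → 5
step 6: add Blue to get BBBBBB; options L={ 0,1,2,3,4,5 } R={  } → 6
step 7: add Blue to get BBBBBBB; options L={ 0,1,2,3,4,5,6 } R={  } → 7
step 8: add Red to get BBBBBBBR; options L={ 0,1,2,3,4,5,6 } R={ 7 } → 13/2
step 9: add Blue to get BBBBBBBRB; options L={ 0,1,2,3,4,5,6,13/2 } R={ 7 } → 27/4
step 10: add Red to get BBBBBBBRBR; options L={ 0,1,2,3,4,5,6,13/2 } R={ 27/4,7 } → 53/8
step 11: add Red to get BBBBBBBRBRR; options L={ 0,1,2,3,4,5,6,13/2 } R={ 53/8,27/4,7 } → 105/16
step 12: add Blue to get BBBBBBBRBRRB; options L={ 0,1,2,3,4,5,6,13/2,105/16 } R={ 53/8,27/4,7 } → 211/32
step 13: add Red to get BBBBBBBRBRRBR; options L={ 0,1,2,3,4,5,6,13/2,105/16 } R={ 211/32,53/8,27/4,7 } → 421/64
step 14: add Red to get BBBBBBBRBRRBRR; options L={ 0,1,2,3,4,5,6,13/2,105/16 } R={ 421/64,211/32,53/8,27/4,7 } → 841/128
step 15: add Blue to get BBBBBBBRBRRBRRB; options L={ 0,1,2,3,4,5,6,13/2,105/16,841/128 } R={ 421/64,211/32,53/8,27/4,7 } → 1683/256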